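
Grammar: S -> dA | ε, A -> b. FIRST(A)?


Per alternative of A: FIRST(b) = {b}
FIRST(A) = {b}


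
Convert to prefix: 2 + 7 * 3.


'*' binds tighter: tree is (+ 2 (* 7 3))
Prefix: + 2 * 7 3


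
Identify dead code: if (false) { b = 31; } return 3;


condition is constant false, so the whole block is unreachable
Dead: 'if (false) { b = 31; }'


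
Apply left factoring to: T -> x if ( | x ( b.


Common prefix: 'x'
Factored: T -> x T', T' -> if ( | ( b


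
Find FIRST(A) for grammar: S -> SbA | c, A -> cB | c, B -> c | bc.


Per alternative of A: FIRST(cB) = {c}; FIRST(c) = {c}
FIRST(A) = {c}


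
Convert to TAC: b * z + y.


Break into single-operator statements:
t1 = b * z
t2 = t1 + y


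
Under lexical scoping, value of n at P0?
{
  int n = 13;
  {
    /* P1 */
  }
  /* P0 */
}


n declared in the same block as P0
n = 13


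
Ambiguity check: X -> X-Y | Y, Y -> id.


precedence layered via separate nonterminal Y: deterministic
Unambiguous


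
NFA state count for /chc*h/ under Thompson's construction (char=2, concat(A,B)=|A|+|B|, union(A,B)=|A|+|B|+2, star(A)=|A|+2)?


Syntax tree has 4 char leaf(s), 0 union(s), 1 star(s)
chars contribute 4×2 = 8; each union adds +2; each star adds +2
Total: 8 + 0 + 2 = 10 states


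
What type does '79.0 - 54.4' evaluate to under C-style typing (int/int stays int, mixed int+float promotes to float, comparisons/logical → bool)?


Operand types: float - float
Rule: mixed int/float promotes to float; int/int stays int
Result type: float


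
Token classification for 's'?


Pattern: letter/underscore followed by alphanumerics, not a keyword
Type: IDENTIFIER


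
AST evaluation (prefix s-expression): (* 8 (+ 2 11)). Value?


Evaluate inner: (+ 2 11) = 13
Evaluate root: (* 8 13) = 104
Result: 104


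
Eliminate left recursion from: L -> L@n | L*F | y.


Left-recursive alternatives: L@n, L*F; non-recursive: y
Introduce L': L -> yL', L' -> @nL' | *FL' | ε


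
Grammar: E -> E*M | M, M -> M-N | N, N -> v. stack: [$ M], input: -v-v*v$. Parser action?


shift '-' to continue M -> M-N
Action: shift


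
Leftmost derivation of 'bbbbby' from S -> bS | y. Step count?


Derivation: S => bS => bbS => bbbS => bbbbS => bbbbbS => bbbbby
Steps: 6


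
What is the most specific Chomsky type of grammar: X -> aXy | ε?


Single nonterminal LHS, but a^n y^n is not regular
Classification: Type 2 (Context-Free)


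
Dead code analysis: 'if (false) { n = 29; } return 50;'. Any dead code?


condition is constant false, so the whole block is unreachable
Dead: 'if (false) { n = 29; }'


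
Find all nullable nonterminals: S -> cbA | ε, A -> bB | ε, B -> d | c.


A nonterminal is nullable iff some alternative derives ε (directly, or every symbol in it is nullable)
Nullable: {A, S}


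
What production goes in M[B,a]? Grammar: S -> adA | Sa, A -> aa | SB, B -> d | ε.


For [B, a]: ε is nullable and 'a' ∈ FOLLOW(B)
Entry: B -> ε


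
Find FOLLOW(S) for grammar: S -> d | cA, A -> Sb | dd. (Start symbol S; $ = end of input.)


$ ∈ FOLLOW(S). For each A -> αBβ: add FIRST(β)\{ε} to FOLLOW(B); if β nullable, add FOLLOW(A).
FOLLOW(S) = {$, b}


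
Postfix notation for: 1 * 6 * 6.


Left to right (same or higher precedence on left)
Postfix: 1 6 * 6 *


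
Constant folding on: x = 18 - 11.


18 - 11 = 7 at compile time
Optimized: x = 7


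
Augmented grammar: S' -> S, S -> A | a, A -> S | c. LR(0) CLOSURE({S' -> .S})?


Start: S' -> .S
For each item with dot before a nonterminal B, add B -> .γ for every B-production
Closure: [S' -> .S, S -> .A, S -> .a, A -> .S, A -> .c]


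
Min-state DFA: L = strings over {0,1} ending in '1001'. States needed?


Track the longest suffix of input matching a prefix of '1001': 5 classes (prefixes of length 0..4)
Minimal DFA: 5 states


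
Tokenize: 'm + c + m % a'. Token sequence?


Scan left to right, longest-match per lexeme
Tokens: ID(m), OP(+), ID(c), OP(+), ID(m), OP(%), ID(a)


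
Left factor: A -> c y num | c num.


Common prefix: 'c'
Factored: A -> c A', A' -> y num | num


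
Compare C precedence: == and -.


'-' is additive (level 9); '==' is equality (level 6)
Higher level binds tighter
'-' has higher precedence than '=='


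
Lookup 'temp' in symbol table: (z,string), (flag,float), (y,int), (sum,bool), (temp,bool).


Lookup 'temp' → type bool


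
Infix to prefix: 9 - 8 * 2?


'*' binds tighter: tree is (- 9 (* 8 2))
Prefix: - 9 * 8 2


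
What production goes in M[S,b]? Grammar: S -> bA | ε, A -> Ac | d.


For [S, b]: 'b' ∈ FIRST(bA)
Entry: S -> bA


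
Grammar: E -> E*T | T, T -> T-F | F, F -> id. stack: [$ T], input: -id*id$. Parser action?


shift '-' to continue T -> T-F
Action: shift


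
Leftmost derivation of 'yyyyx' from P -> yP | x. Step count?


Derivation: P => yP => yyP => yyyP => yyyyP => yyyyx
Steps: 5


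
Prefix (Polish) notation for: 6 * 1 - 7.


left-to-right (same/higher precedence on left): tree is (- (* 6 1) 7)
Prefix: - * 6 1 7


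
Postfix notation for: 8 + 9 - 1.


Left to right (same or higher precedence on left)
Postfix: 8 9 + 1 -


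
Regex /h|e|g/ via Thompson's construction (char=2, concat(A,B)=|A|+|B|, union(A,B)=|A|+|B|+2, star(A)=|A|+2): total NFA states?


Syntax tree has 3 char leaf(s), 2 union(s), 0 star(s)
chars contribute 3×2 = 6; each union adds +2; each star adds +2
Total: 6 + 4 + 0 = 10 states


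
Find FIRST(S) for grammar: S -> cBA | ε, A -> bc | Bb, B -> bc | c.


Per alternative of S: FIRST(cBA) = {c}; FIRST(ε) = {ε}
FIRST(S) = {c, ε}


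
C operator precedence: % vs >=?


'%' is multiplicative (level 10); '>=' is relational (level 7)
Higher level binds tighter
'%' has higher precedence than '>='


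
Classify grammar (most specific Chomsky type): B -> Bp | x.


Left-linear: every RHS is a terminal or one nonterminal followed by a terminal
Classification: Type 3 (Regular)


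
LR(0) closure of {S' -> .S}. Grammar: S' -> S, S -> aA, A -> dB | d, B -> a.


Start: S' -> .S
For each item with dot before a nonterminal B, add B -> .γ for every B-production
Closure: [S' -> .S, S -> .aA]


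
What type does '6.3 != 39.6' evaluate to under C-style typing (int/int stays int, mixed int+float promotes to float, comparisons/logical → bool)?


Operand types: float != float
Rule: comparison yields bool
Result type: bool


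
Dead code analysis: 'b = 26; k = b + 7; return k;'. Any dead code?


b is read by k's definition; k is returned
No dead code


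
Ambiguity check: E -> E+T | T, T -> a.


precedence layered via separate nonterminal T: deterministic
Unambiguous


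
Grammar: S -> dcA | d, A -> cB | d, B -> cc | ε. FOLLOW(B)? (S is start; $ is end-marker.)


$ ∈ FOLLOW(S). For each A -> αBβ: add FIRST(β)\{ε} to FOLLOW(B); if β nullable, add FOLLOW(A).
FOLLOW(B) = {$}


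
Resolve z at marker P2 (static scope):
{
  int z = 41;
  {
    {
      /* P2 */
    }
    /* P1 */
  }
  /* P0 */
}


P2's block does not declare z; resolves to the enclosing declaration at depth 0
z = 41


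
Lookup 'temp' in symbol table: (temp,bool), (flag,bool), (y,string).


Lookup 'temp' → type bool


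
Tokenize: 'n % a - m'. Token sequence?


Scan left to right, longest-match per lexeme
Tokens: ID(n), OP(%), ID(a), OP(-), ID(m)


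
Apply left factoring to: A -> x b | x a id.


Common prefix: 'x'
Factored: A -> x A', A' -> b | a id


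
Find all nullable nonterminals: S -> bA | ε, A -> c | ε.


A nonterminal is nullable iff some alternative derives ε (directly, or every symbol in it is nullable)
Nullable: {A, S}


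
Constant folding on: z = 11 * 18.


11 * 18 = 198 at compile time
Optimized: z = 198


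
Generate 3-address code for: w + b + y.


Break into single-operator statements:
t1 = w + b
t2 = t1 + y


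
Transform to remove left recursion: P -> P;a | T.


Left-recursive alternatives: P;a; non-recursive: T
Introduce P': P -> TP', P' -> ;aP' | ε


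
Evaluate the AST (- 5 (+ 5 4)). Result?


Evaluate inner: (+ 5 4) = 9
Evaluate root: (- 5 9) = -4
Result: -4


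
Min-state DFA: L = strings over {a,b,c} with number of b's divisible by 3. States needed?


Track (count of b) mod 3: states 0..2, accept at 0
Minimal DFA: 3 states


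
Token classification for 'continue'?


Pattern: reserved word
Type: KEYWORD


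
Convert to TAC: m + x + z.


Break into single-operator statements:
t1 = m + x
t2 = t1 + z


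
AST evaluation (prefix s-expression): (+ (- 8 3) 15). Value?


Evaluate inner: (- 8 3) = 5
Evaluate root: (+ 5 15) = 20
Result: 20


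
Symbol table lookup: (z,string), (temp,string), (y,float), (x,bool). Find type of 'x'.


Lookup 'x' → type bool


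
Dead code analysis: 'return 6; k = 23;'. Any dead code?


statement follows a return and is unreachable
Dead: 'k = 23'


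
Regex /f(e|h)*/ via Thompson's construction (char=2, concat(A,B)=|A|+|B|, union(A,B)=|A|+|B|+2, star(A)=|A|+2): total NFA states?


Syntax tree has 3 char leaf(s), 1 union(s), 1 star(s)
chars contribute 3×2 = 6; each union adds +2; each star adds +2
Total: 6 + 2 + 2 = 10 states


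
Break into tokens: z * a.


Scan left to right, longest-match per lexeme
Tokens: ID(z), OP(*), ID(a)


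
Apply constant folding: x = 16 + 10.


16 + 10 = 26 at compile time
Optimized: x = 26


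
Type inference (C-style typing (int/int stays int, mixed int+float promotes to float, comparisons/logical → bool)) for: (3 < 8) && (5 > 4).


Operand types: bool && bool
Rule: logical operators take bool operands and yield bool
Result type: bool


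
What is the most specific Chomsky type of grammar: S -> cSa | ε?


Single nonterminal LHS, but c^n a^n is not regular
Classification: Type 2 (Context-Free)


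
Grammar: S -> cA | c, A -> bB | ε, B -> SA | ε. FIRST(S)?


Per alternative of S: FIRST(cA) = {c}; FIRST(c) = {c}
FIRST(S) = {c}


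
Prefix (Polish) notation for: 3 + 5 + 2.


left-to-right (same/higher precedence on left): tree is (+ (+ 3 5) 2)
Prefix: + + 3 5 2


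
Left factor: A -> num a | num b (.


Common prefix: 'num'
Factored: A -> num A', A' -> a | b (


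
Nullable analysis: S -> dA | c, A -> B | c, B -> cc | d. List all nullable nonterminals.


A nonterminal is nullable iff some alternative derives ε (directly, or every symbol in it is nullable)
Nullable: {}


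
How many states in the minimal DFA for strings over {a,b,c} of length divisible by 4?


Track length mod 4: states 0..3, accept at 0
Minimal DFA: 4 states


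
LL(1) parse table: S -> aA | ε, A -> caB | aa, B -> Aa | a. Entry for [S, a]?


For [S, a]: 'a' ∈ FIRST(aA)
Entry: S -> aA


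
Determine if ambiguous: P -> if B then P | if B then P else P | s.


dangling else: 'if B then if B then s else s' parses two ways
Ambiguous


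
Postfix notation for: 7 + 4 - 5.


Left to right (same or higher precedence on left)
Postfix: 7 4 + 5 -


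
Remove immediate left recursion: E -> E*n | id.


Left-recursive alternatives: E*n; non-recursive: id
Introduce E': E -> idE', E' -> *nE' | ε


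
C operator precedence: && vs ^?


'^' is bitwise XOR (level 4); '&&' is logical AND (level 2)
Higher level binds tighter
'^' has higher precedence than '&&'


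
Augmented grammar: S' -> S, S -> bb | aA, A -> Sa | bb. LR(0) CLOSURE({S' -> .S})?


Start: S' -> .S
For each item with dot before a nonterminal B, add B -> .γ for every B-production
Closure: [S' -> .S, S -> .bb, S -> .aA]


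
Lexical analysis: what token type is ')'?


Pattern: delimiter/punctuation
Type: PUNCTUATION


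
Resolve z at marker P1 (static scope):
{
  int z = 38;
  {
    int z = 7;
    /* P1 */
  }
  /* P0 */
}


z declared in the same block as P1
z = 7


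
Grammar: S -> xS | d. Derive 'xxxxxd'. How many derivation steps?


Derivation: S => xS => xxS => xxxS => xxxxS => xxxxxS => xxxxxd
Steps: 6


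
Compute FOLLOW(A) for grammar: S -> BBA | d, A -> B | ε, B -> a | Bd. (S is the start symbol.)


$ ∈ FOLLOW(S). For each A -> αBβ: add FIRST(β)\{ε} to FOLLOW(B); if β nullable, add FOLLOW(A).
FOLLOW(A) = {$}


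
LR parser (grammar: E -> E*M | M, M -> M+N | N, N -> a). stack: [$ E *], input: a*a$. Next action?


no handle ('E*' is not any RHS); shift 'a'
Action: shift


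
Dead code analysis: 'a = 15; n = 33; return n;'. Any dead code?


a is assigned but never read
Dead: 'a = 15'


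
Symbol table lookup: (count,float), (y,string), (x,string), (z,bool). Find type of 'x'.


Lookup 'x' → type string


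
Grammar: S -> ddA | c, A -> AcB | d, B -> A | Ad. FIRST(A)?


Per alternative of A: FIRST(AcB) = {d}; FIRST(d) = {d}
FIRST(A) = {d}


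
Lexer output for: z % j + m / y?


Scan left to right, longest-match per lexeme
Tokens: ID(z), OP(%), ID(j), OP(+), ID(m), OP(/), ID(y)


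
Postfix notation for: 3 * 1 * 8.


Left to right (same or higher precedence on left)
Postfix: 3 1 * 8 *


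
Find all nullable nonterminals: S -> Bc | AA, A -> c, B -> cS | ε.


A nonterminal is nullable iff some alternative derives ε (directly, or every symbol in it is nullable)
Nullable: {B}


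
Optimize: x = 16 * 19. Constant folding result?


16 * 19 = 304 at compile time
Optimized: x = 304


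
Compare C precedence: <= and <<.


'<<' is shift (level 8); '<=' is relational (level 7)
Higher level binds tighter
'<<' has higher precedence than '<='


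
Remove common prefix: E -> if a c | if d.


Common prefix: 'if'
Factored: E -> if E', E' -> a c | d


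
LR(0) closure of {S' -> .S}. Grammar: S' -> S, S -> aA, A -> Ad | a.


Start: S' -> .S
For each item with dot before a nonterminal B, add B -> .γ for every B-production
Closure: [S' -> .S, S -> .aA]


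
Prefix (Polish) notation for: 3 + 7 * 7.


'*' binds tighter: tree is (+ 3 (* 7 7))
Prefix: + 3 * 7 7


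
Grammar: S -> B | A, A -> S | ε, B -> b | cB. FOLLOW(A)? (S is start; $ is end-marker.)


$ ∈ FOLLOW(S). For each A -> αBβ: add FIRST(β)\{ε} to FOLLOW(B); if β nullable, add FOLLOW(A).
FOLLOW(A) = {$}


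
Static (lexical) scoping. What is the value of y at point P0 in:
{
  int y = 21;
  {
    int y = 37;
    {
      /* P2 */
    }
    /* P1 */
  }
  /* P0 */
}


y declared in the same block as P0
y = 21


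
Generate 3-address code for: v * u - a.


Break into single-operator statements:
t1 = v * u
t2 = t1 - a


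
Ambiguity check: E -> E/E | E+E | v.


'v/v+v' has two parse trees (no precedence encoded between / and +)
Ambiguous


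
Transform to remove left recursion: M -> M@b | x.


Left-recursive alternatives: M@b; non-recursive: x
Introduce M': M -> xM', M' -> @bM' | ε


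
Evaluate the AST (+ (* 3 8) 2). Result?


Evaluate inner: (* 3 8) = 24
Evaluate root: (+ 24 2) = 26
Result: 26


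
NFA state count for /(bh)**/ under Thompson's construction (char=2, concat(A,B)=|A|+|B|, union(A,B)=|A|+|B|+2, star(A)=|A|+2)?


Syntax tree has 2 char leaf(s), 0 union(s), 2 star(s)
chars contribute 2×2 = 4; each union adds +2; each star adds +2
Total: 4 + 0 + 4 = 8 states


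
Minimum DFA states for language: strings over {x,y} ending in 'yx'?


Track the longest suffix of input matching a prefix of 'yx': 3 classes (prefixes of length 0..2)
Minimal DFA: 3 states


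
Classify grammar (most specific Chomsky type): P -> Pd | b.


Left-linear: every RHS is a terminal or one nonterminal followed by a terminal
Classification: Type 3 (Regular)


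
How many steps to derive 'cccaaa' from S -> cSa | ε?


Derivation: S => cSa => ccSaa => cccSaaa => cccaaa
Steps: 4


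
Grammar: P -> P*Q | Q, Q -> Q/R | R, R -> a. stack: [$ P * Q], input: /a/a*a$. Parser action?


'/' can extend Q; shift to build Q -> Q/R
Action: shift


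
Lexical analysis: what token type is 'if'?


Pattern: reserved word
Type: KEYWORD


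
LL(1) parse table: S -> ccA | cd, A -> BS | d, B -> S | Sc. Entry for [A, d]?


For [A, d]: 'd' ∈ FIRST(d)
Entry: A -> d


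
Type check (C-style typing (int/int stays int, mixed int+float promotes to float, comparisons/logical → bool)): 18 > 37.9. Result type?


Operand types: int > float
Rule: comparison yields bool
Result type: bool


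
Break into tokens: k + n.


Scan left to right, longest-match per lexeme
Tokens: ID(k), OP(+), ID(n)


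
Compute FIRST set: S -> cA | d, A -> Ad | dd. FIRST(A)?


Per alternative of A: FIRST(Ad) = {d}; FIRST(dd) = {d}
FIRST(A) = {d}


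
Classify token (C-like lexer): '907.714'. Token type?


Pattern: digits with a decimal point
Type: FLOAT_LITERAL


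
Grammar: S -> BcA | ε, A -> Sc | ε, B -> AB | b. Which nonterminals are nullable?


A nonterminal is nullable iff some alternative derives ε (directly, or every symbol in it is nullable)
Nullable: {A, S}


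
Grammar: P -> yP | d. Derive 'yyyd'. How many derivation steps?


Derivation: P => yP => yyP => yyyP => yyyd
Steps: 4


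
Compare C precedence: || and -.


'-' is additive (level 9); '||' is logical OR (level 1)
Higher level binds tighter
'-' has higher precedence than '||'


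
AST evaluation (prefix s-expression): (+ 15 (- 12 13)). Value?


Evaluate inner: (- 12 13) = -1
Evaluate root: (+ 15 -1) = 14
Result: 14


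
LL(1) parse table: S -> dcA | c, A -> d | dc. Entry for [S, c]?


For [S, c]: 'c' ∈ FIRST(c)
Entry: S -> c


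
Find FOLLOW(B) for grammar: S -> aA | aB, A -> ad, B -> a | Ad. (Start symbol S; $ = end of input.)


$ ∈ FOLLOW(S). For each A -> αBβ: add FIRST(β)\{ε} to FOLLOW(B); if β nullable, add FOLLOW(A).
FOLLOW(B) = {$}


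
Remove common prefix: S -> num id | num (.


Common prefix: 'num'
Factored: S -> num S', S' -> id | (


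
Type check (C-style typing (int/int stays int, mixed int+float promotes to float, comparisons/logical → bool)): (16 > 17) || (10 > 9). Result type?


Operand types: bool || bool
Rule: logical operators take bool operands and yield bool
Result type: bool


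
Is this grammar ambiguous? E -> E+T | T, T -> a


precedence layered via separate nonterminal T: deterministic
Unambiguous


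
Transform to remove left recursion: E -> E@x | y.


Left-recursive alternatives: E@x; non-recursive: y
Introduce E': E -> yE', E' -> @xE' | ε


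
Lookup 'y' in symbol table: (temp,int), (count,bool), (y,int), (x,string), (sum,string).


Lookup 'y' → type int


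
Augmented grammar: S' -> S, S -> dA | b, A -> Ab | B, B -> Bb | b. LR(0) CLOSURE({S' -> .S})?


Start: S' -> .S
For each item with dot before a nonterminal B, add B -> .γ for every B-production
Closure: [S' -> .S, S -> .dA, S -> .b]


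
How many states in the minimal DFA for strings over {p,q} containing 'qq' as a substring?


KMP-style automaton: 2 progress states + 1 absorbing accept = 3
Minimal DFA: 3 states


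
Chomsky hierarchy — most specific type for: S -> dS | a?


Right-linear: every RHS is a terminal or a terminal followed by one nonterminal
Classification: Type 3 (Regular)


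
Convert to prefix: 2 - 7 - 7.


left-to-right (same/higher precedence on left): tree is (- (- 2 7) 7)
Prefix: - - 2 7 7


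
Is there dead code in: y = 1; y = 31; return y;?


first assignment to y is overwritten before any read
Dead: 'y = 1'


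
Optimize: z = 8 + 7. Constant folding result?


8 + 7 = 15 at compile time
Optimized: z = 15


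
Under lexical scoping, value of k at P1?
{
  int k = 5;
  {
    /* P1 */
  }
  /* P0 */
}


P1's block does not declare k; resolves to the enclosing declaration at depth 0
k = 5


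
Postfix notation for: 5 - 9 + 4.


Left to right (same or higher precedence on left)
Postfix: 5 9 - 4 +


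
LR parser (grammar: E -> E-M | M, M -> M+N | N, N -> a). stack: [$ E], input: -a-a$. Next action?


shift '-' to continue E -> E-M
Action: shift


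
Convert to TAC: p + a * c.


Break into single-operator statements:
t1 = a * c
t2 = p + t1


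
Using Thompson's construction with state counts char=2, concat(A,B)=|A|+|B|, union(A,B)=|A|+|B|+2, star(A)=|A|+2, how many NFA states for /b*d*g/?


Syntax tree has 3 char leaf(s), 0 union(s), 2 star(s)
chars contribute 3×2 = 6; each union adds +2; each star adds +2
Total: 6 + 0 + 4 = 10 states


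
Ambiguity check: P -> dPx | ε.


balanced d^n…x^n: each string has a unique parse
Unambiguous


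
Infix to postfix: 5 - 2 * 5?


* has higher precedence, evaluate 2*5 first
Postfix: 5 2 5 * -


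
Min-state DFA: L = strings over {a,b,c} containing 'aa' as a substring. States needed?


KMP-style automaton: 2 progress states + 1 absorbing accept = 3
Minimal DFA: 3 states


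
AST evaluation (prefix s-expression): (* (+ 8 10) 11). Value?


Evaluate inner: (+ 8 10) = 18
Evaluate root: (* 18 11) = 198
Result: 198


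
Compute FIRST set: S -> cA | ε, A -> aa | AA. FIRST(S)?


Per alternative of S: FIRST(cA) = {c}; FIRST(ε) = {ε}
FIRST(S) = {c, ε}


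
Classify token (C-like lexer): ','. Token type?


Pattern: delimiter/punctuation
Type: PUNCTUATION


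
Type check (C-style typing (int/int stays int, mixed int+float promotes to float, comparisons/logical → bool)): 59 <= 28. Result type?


Operand types: int <= int
Rule: comparison yields bool
Result type: bool


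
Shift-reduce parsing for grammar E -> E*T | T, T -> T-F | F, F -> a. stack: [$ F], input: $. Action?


'F' (not preceded by T-) is the handle for T -> F
Action: reduce (T -> F)


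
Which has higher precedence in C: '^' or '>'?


'>' is relational (level 7); '^' is bitwise XOR (level 4)
Higher level binds tighter
'>' has higher precedence than '^'


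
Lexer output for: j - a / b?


Scan left to right, longest-match per lexeme
Tokens: ID(j), OP(-), ID(a), OP(/), ID(b)


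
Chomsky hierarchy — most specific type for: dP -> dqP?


LHS has context (more than one symbol) and |LHS| ≤ |RHS|
Classification: Type 1 (Context-Sensitive)


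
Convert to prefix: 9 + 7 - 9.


left-to-right (same/higher precedence on left): tree is (- (+ 9 7) 9)
Prefix: - + 9 7 9


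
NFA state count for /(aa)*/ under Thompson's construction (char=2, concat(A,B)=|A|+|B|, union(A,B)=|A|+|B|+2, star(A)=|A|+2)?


Syntax tree has 2 char leaf(s), 0 union(s), 1 star(s)
chars contribute 2×2 = 4; each union adds +2; each star adds +2
Total: 4 + 0 + 2 = 6 states


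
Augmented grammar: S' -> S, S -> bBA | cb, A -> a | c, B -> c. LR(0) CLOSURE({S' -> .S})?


Start: S' -> .S
For each item with dot before a nonterminal B, add B -> .γ for every B-production
Closure: [S' -> .S, S -> .bBA, S -> .cb]


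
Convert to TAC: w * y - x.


Break into single-operator statements:
t1 = w * y
t2 = t1 - x


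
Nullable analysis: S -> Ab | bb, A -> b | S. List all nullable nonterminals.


A nonterminal is nullable iff some alternative derives ε (directly, or every symbol in it is nullable)
Nullable: {}


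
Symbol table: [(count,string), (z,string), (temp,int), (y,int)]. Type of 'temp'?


Lookup 'temp' → type int


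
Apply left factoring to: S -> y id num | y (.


Common prefix: 'y'
Factored: S -> y S', S' -> id num | (


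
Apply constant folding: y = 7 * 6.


7 * 6 = 42 at compile time
Optimized: y = 42


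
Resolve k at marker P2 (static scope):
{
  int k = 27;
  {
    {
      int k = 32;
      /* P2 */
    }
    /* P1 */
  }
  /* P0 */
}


k declared in the same block as P2
k = 32


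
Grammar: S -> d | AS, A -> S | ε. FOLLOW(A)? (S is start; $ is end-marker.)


$ ∈ FOLLOW(S). For each A -> αBβ: add FIRST(β)\{ε} to FOLLOW(B); if β nullable, add FOLLOW(A).
FOLLOW(A) = {d}


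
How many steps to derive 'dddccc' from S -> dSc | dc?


Derivation: S => dSc => ddScc => dddccc
Steps: 3


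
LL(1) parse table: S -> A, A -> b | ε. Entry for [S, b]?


For [S, b]: 'b' ∈ FIRST(A)
Entry: S -> A


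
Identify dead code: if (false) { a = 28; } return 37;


condition is constant false, so the whole block is unreachable
Dead: 'if (false) { a = 28; }'


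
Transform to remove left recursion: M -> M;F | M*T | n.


Left-recursive alternatives: M;F, M*T; non-recursive: n
Introduce M': M -> nM', M' -> ;FM' | *TM' | ε


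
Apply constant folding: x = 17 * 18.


17 * 18 = 306 at compile time
Optimized: x = 306


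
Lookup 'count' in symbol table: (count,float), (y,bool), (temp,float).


Lookup 'count' → type float


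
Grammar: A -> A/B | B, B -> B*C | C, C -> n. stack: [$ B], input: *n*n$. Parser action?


shift '*' to continue B -> B*C
Action: shift


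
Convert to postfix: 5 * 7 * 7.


Left to right (same or higher precedence on left)
Postfix: 5 7 * 7 *


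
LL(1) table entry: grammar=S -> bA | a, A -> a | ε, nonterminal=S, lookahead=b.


For [S, b]: 'b' ∈ FIRST(bA)
Entry: S -> bA


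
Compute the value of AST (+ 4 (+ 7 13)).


Evaluate inner: (+ 7 13) = 20
Evaluate root: (+ 4 20) = 24
Result: 24


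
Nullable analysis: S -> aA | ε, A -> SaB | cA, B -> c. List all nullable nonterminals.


A nonterminal is nullable iff some alternative derives ε (directly, or every symbol in it is nullable)
Nullable: {S}


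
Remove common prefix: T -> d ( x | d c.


Common prefix: 'd'
Factored: T -> d T', T' -> ( x | c


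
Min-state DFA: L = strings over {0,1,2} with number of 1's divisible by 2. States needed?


Track (count of 1) mod 2: states 0..1, accept at 0
Minimal DFA: 2 states


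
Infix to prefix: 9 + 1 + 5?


left-to-right (same/higher precedence on left): tree is (+ (+ 9 1) 5)
Prefix: + + 9 1 5


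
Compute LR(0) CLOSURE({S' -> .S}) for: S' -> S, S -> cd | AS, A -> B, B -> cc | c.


Start: S' -> .S
For each item with dot before a nonterminal B, add B -> .γ for every B-production
Closure: [S' -> .S, S -> .cd, S -> .AS, A -> .B, B -> .cc, B -> .c]


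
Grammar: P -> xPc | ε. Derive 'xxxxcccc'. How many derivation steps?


Derivation: P => xPc => xxPcc => xxxPccc => xxxxPcccc => xxxxcccc
Steps: 5


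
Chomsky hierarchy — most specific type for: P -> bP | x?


Right-linear: every RHS is a terminal or a terminal followed by one nonterminal
Classification: Type 3 (Regular)


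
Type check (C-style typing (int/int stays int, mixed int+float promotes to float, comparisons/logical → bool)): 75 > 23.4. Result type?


Operand types: int > float
Rule: comparison yields bool
Result type: bool


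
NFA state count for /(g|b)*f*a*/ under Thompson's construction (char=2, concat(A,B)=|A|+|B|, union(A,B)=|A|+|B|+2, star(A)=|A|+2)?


Syntax tree has 4 char leaf(s), 1 union(s), 3 star(s)
chars contribute 4×2 = 8; each union adds +2; each star adds +2
Total: 8 + 2 + 6 = 16 states


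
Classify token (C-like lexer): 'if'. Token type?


Pattern: reserved word
Type: KEYWORD


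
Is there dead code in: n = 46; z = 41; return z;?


n is assigned but never read
Dead: 'n = 46'


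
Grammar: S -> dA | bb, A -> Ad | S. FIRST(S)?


Per alternative of S: FIRST(dA) = {d}; FIRST(bb) = {b}
FIRST(S) = {b, d}


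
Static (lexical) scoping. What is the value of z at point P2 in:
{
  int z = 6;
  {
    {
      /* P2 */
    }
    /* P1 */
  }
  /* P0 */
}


P2's block does not declare z; resolves to the enclosing declaration at depth 0
z = 6


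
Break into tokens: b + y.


Scan left to right, longest-match per lexeme
Tokens: ID(b), OP(+), ID(y)


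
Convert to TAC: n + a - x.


Break into single-operator statements:
t1 = n + a
t2 = t1 - x


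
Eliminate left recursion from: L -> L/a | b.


Left-recursive alternatives: L/a; non-recursive: b
Introduce L': L -> bL', L' -> /aL' | ε


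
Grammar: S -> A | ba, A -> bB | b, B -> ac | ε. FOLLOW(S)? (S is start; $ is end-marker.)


$ ∈ FOLLOW(S). For each A -> αBβ: add FIRST(β)\{ε} to FOLLOW(B); if β nullable, add FOLLOW(A).
FOLLOW(S) = {$}


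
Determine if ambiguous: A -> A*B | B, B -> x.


precedence layered via separate nonterminal B: deterministic
Unambiguous


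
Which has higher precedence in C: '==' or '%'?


'%' is multiplicative (level 10); '==' is equality (level 6)
Higher level binds tighter
'%' has higher precedence than '=='


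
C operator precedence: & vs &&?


'&' is bitwise AND (level 5); '&&' is logical AND (level 2)
Higher level binds tighter
'&' has higher precedence than '&&'


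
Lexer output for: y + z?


Scan left to right, longest-match per lexeme
Tokens: ID(y), OP(+), ID(z)


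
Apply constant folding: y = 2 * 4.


2 * 4 = 8 at compile time
Optimized: y = 8


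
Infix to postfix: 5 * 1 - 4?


Left to right (same or higher precedence on left)
Postfix: 5 1 * 4 -


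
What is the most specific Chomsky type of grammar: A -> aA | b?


Right-linear: every RHS is a terminal or a terminal followed by one nonterminal
Classification: Type 3 (Regular)


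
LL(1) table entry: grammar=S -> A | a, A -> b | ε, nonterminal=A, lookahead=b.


For [A, b]: 'b' ∈ FIRST(b)
Entry: A -> b


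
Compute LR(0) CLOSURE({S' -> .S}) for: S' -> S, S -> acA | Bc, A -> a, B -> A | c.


Start: S' -> .S
For each item with dot before a nonterminal B, add B -> .γ for every B-production
Closure: [S' -> .S, S -> .acA, S -> .Bc, B -> .A, B -> .c, A -> .a]


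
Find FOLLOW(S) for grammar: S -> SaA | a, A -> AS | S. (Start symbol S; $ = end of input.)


$ ∈ FOLLOW(S). For each A -> αBβ: add FIRST(β)\{ε} to FOLLOW(B); if β nullable, add FOLLOW(A).
FOLLOW(S) = {$, a}


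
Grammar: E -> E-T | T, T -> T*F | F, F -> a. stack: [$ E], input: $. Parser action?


start symbol E on stack, input exhausted
Action: accept


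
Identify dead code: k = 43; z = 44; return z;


k is assigned but never read
Dead: 'k = 43'


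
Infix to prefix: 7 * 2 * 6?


left-to-right (same/higher precedence on left): tree is (* (* 7 2) 6)
Prefix: * * 7 2 6


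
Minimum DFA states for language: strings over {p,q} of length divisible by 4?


Track length mod 4: states 0..3, accept at 0
Minimal DFA: 4 states


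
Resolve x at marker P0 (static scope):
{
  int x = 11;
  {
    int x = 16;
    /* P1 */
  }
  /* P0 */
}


x declared in the same block as P0
x = 11


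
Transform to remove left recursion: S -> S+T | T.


Left-recursive alternatives: S+T; non-recursive: T
Introduce S': S -> TS', S' -> +TS' | ε


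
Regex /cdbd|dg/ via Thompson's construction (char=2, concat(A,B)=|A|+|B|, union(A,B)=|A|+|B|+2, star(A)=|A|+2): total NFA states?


Syntax tree has 6 char leaf(s), 1 union(s), 0 star(s)
chars contribute 6×2 = 12; each union adds +2; each star adds +2
Total: 12 + 2 + 0 = 14 states


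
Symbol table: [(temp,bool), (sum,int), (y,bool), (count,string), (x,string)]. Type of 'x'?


Lookup 'x' → type string


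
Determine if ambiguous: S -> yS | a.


right-linear, alternatives start with distinct terminals 'y' vs 'a': unique leftmost derivation
Unambiguous


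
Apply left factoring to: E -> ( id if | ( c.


Common prefix: '('
Factored: E -> ( E', E' -> id if | c


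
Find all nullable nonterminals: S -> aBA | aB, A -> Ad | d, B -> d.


A nonterminal is nullable iff some alternative derives ε (directly, or every symbol in it is nullable)
Nullable: {}


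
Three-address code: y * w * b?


Break into single-operator statements:
t1 = y * w
t2 = t1 * b


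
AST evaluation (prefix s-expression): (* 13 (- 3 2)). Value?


Evaluate inner: (- 3 2) = 1
Evaluate root: (* 13 1) = 13
Result: 13


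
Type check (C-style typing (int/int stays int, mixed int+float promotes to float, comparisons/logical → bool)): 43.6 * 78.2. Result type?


Operand types: float * float
Rule: mixed int/float promotes to float; int/int stays int
Result type: float


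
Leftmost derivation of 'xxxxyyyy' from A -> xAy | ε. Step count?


Derivation: A => xAy => xxAyy => xxxAyyy => xxxxAyyyy => xxxxyyyy
Steps: 5


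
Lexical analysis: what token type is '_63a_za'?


Pattern: letter/underscore followed by alphanumerics, not a keyword
Type: IDENTIFIER


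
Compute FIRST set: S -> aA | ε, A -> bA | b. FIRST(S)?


Per alternative of S: FIRST(aA) = {a}; FIRST(ε) = {ε}
FIRST(S) = {a, ε}


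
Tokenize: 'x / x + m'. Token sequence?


Scan left to right, longest-match per lexeme
Tokens: ID(x), OP(/), ID(x), OP(+), ID(m)


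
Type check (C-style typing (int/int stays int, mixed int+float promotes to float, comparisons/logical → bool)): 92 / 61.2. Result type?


Operand types: int / float
Rule: mixed int/float promotes to float; int/int stays int
Result type: float


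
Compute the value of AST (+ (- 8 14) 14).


Evaluate inner: (- 8 14) = -6
Evaluate root: (+ -6 14) = 8
Result: 8


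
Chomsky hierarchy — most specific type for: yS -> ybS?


LHS has context (more than one symbol) and |LHS| ≤ |RHS|
Classification: Type 1 (Context-Sensitive)


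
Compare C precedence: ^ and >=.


'>=' is relational (level 7); '^' is bitwise XOR (level 4)
Higher level binds tighter
'>=' has higher precedence than '^'


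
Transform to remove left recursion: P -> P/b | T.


Left-recursive alternatives: P/b; non-recursive: T
Introduce P': P -> TP', P' -> /bP' | ε


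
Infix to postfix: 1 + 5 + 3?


Left to right (same or higher precedence on left)
Postfix: 1 5 + 3 +


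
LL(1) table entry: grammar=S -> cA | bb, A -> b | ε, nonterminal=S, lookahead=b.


For [S, b]: 'b' ∈ FIRST(bb)
Entry: S -> bb


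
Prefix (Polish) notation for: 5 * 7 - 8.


left-to-right (same/higher precedence on left): tree is (- (* 5 7) 8)
Prefix: - * 5 7 8


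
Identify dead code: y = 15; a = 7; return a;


y is assigned but never read
Dead: 'y = 15'


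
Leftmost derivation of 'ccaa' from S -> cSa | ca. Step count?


Derivation: S => cSa => ccaa
Steps: 2


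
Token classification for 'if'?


Pattern: reserved word
Type: KEYWORD


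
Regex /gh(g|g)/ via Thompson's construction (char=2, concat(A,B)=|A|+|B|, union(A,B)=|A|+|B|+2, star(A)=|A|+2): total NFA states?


Syntax tree has 4 char leaf(s), 1 union(s), 0 star(s)
chars contribute 4×2 = 8; each union adds +2; each star adds +2
Total: 8 + 2 + 0 = 10 states


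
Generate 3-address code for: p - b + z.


Break into single-operator statements:
t1 = p - b
t2 = t1 + z


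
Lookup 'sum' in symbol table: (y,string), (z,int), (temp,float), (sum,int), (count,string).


Lookup 'sum' → type int


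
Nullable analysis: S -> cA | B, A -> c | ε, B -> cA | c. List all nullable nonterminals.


A nonterminal is nullable iff some alternative derives ε (directly, or every symbol in it is nullable)
Nullable: {A}


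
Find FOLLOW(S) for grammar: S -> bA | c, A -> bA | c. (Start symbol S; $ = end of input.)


$ ∈ FOLLOW(S). For each A -> αBβ: add FIRST(β)\{ε} to FOLLOW(B); if β nullable, add FOLLOW(A).
FOLLOW(S) = {$}


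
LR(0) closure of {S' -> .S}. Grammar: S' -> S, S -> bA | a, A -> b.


Start: S' -> .S
For each item with dot before a nonterminal B, add B -> .γ for every B-production
Closure: [S' -> .S, S -> .bA, S -> .a]


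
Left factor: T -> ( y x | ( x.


Common prefix: '('
Factored: T -> ( T', T' -> y x | x


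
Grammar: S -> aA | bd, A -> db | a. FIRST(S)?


Per alternative of S: FIRST(aA) = {a}; FIRST(bd) = {b}
FIRST(S) = {a, b}


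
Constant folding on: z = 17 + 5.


17 + 5 = 22 at compile time
Optimized: z = 22


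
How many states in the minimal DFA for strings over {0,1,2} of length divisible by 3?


Track length mod 3: states 0..2, accept at 0
Minimal DFA: 3 states


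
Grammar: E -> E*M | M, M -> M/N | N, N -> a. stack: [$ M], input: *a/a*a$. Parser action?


lookahead ∉ {/} so M won't extend; reduce E -> M
Action: reduce (E -> M)


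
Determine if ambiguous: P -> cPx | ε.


balanced c^n…x^n: each string has a unique parse
Unambiguous


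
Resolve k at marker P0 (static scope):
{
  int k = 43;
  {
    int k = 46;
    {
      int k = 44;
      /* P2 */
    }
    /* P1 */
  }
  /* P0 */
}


k declared in the same block as P0
k = 43


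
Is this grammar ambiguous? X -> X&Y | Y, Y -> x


precedence layered via separate nonterminal Y: deterministic
Unambiguous


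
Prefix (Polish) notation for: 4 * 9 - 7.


left-to-right (same/higher precedence on left): tree is (- (* 4 9) 7)
Prefix: - * 4 9 7


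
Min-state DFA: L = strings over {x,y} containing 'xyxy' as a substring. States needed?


KMP-style automaton: 4 progress states + 1 absorbing accept = 5
Minimal DFA: 5 states


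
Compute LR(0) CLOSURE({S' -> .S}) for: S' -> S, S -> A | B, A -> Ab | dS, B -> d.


Start: S' -> .S
For each item with dot before a nonterminal B, add B -> .γ for every B-production
Closure: [S' -> .S, S -> .A, S -> .B, A -> .Ab, A -> .dS, B -> .d]


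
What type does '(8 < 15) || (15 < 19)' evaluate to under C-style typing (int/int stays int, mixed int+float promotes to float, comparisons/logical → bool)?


Operand types: bool || bool
Rule: logical operators take bool operands and yield bool
Result type: bool


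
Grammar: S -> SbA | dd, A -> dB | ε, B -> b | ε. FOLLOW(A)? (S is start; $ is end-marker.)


$ ∈ FOLLOW(S). For each A -> αBβ: add FIRST(β)\{ε} to FOLLOW(B); if β nullable, add FOLLOW(A).
FOLLOW(A) = {$, b}


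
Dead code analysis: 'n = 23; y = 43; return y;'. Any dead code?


n is assigned but never read
Dead: 'n = 23'


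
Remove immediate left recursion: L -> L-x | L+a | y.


Left-recursive alternatives: L-x, L+a; non-recursive: y
Introduce L': L -> yL', L' -> -xL' | +aL' | ε


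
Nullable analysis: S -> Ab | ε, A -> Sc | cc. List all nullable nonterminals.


A nonterminal is nullable iff some alternative derives ε (directly, or every symbol in it is nullable)
Nullable: {S}


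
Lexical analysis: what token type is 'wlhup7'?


Pattern: letter/underscore followed by alphanumerics, not a keyword
Type: IDENTIFIER


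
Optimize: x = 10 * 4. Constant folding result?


10 * 4 = 40 at compile time
Optimized: x = 40


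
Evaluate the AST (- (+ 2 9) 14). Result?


Evaluate inner: (+ 2 9) = 11
Evaluate root: (- 11 14) = -3
Result: -3


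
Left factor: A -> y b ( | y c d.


Common prefix: 'y'
Factored: A -> y A', A' -> b ( | c d


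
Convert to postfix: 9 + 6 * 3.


* has higher precedence, evaluate 6*3 first
Postfix: 9 6 3 * +


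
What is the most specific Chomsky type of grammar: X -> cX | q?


Right-linear: every RHS is a terminal or a terminal followed by one nonterminal
Classification: Type 3 (Regular)


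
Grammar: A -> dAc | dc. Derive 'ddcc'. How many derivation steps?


Derivation: A => dAc => ddcc
Steps: 2


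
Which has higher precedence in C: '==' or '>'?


'>' is relational (level 7); '==' is equality (level 6)
Higher level binds tighter
'>' has higher precedence than '=='


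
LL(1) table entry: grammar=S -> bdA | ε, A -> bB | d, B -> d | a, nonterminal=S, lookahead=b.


For [S, b]: 'b' ∈ FIRST(bdA)
Entry: S -> bdA


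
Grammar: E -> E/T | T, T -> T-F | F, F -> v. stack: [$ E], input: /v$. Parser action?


shift '/' to continue E -> E/T
Action: shift
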